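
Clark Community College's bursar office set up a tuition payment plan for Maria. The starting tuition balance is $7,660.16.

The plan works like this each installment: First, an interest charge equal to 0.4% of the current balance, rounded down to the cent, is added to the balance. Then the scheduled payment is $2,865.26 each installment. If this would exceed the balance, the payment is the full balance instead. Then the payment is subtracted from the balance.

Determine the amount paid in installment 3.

# | Opening | Interest | Payment | End bal
1 | $7,660.16 | $30.64 | $2,865.26 | $4,825.54
2 | $4,825.54 | $19.30 | $2,865.26 | $1,979.58
3 | $1,979.58 | $7.91 | $1,987.49 | $0.00

$1,987.49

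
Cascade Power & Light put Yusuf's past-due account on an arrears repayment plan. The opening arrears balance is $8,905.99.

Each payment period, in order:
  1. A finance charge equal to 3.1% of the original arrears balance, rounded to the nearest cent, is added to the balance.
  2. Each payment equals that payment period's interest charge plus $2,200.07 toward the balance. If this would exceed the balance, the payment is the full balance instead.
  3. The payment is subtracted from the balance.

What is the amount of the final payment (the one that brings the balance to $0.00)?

Payment period 1: opening $8,905.99; interest $276.09 → $9,182.08; payment $2,476.16; balance $6,705.92
Payment period 2: opening $6,705.92; interest $276.09 → $6,982.01; payment $2,476.16; balance $4,505.85
Payment period 3: opening $4,505.85; interest $276.09 → $4,781.94; payment $2,476.16; balance $2,305.78
Payment period 4: opening $2,305.78; interest $276.09 → $2,581.87; payment $2,476.16; balance $105.71
Payment period 5: opening $105.71; interest $276.09 → $381.80; payment $381.80; balance $0.00

$381.80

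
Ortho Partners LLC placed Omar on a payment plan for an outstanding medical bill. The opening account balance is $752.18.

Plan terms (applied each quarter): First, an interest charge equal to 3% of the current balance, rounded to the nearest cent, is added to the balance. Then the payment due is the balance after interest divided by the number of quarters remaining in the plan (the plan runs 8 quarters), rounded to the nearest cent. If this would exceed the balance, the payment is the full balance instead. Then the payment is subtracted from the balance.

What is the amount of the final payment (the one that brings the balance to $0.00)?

$119.11

Quarter 1: opening $752.18; interest $22.57 → $774.75; payment $96.84; balance $677.91
Quarter 2: opening $677.91; interest $20.34 → $698.25; payment $99.75; balance $598.50
Quarter 3: opening $598.50; interest $17.96 → $616.46; payment $102.74; balance $513.72
Quarter 4: opening $513.72; interest $15.41 → $529.13; payment $105.83; balance $423.30
Quarter 5: opening $423.30; interest $12.70 → $436.00; payment $109.00; balance $327.00
Quarter 6: opening $327.00; interest $9.81 → $336.81; payment $112.27; balance $224.54
Quarter 7: opening $224.54; interest $6.74 → $231.28; payment $115.64; balance $115.64
Quarter 8: opening $115.64; interest $3.47 → $119.11; payment $119.11; balance $0.00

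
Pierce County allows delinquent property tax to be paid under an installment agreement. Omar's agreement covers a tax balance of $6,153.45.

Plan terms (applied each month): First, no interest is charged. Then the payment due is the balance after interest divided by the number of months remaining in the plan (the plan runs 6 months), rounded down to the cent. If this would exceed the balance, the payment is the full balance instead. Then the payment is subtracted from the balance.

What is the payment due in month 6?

Month 1: opening $6,153.45; payment $1,025.57; balance $5,127.88
Month 2: opening $5,127.88; payment $1,025.57; balance $4,102.31
Month 3: opening $4,102.31; payment $1,025.57; balance $3,076.74
Month 4: opening $3,076.74; payment $1,025.58; balance $2,051.16
Month 5: opening $2,051.16; payment $1,025.58; balance $1,025.58
Month 6: opening $1,025.58; payment $1,025.58; balance $0.00

$1,025.58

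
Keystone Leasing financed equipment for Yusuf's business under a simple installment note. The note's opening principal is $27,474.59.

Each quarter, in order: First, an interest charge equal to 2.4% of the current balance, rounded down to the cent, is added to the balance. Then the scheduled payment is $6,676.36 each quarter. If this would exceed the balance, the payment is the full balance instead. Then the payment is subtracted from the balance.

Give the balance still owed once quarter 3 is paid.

$8,986.98

Quarter 1: opening $27,474.59; interest $659.39 → $28,133.98; payment $6,676.36; balance $21,457.62
Quarter 2: opening $21,457.62; interest $514.98 → $21,972.60; payment $6,676.36; balance $15,296.24
Quarter 3: opening $15,296.24; interest $367.10 → $15,663.34; payment $6,676.36; balance $8,986.98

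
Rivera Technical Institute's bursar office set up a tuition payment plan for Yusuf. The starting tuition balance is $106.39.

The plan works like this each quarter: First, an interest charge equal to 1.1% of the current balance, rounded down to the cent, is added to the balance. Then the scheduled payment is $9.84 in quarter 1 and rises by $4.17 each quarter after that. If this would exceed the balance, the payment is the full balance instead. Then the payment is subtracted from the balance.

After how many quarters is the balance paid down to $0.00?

Quarter 1: $106.39 +$1.17 interest = $107.56; pay $9.84 → $97.72
Quarter 2: $97.72 +$1.07 interest = $98.79; pay $14.01 → $84.78
Quarter 3: $84.78 +$0.93 interest = $85.71; pay $18.18 → $67.53
Quarter 4: $67.53 +$0.74 interest = $68.27; pay $22.35 → $45.92
Quarter 5: $45.92 +$0.50 interest = $46.42; pay $26.52 → $19.90
Quarter 6: $19.90 +$0.21 interest = $20.11; pay $20.11 → $0.00
Balance reaches $0.00 in quarter 6.

6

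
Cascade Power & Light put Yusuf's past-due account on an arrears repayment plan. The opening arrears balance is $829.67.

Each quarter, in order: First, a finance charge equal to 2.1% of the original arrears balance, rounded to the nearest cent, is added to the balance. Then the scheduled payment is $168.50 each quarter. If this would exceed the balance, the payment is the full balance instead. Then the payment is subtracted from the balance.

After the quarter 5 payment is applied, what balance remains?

$74.27

Quarter 1: opening $829.67; interest $17.42 → $847.09; payment $168.50; balance $678.59
Quarter 2: opening $678.59; interest $17.42 → $696.01; payment $168.50; balance $527.51
Quarter 3: opening $527.51; interest $17.42 → $544.93; payment $168.50; balance $376.43
Quarter 4: opening $376.43; interest $17.42 → $393.85; payment $168.50; balance $225.35
Quarter 5: opening $225.35; interest $17.42 → $242.77; payment $168.50; balance $74.27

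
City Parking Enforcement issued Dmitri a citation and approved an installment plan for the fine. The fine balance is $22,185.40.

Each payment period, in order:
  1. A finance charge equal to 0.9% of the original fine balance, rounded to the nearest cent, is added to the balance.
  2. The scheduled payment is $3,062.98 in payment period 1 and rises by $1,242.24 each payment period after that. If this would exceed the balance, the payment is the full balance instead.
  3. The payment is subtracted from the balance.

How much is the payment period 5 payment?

$3,478.39

Payment period 1: opening $22,185.40; interest $199.67 → $22,385.07; payment $3,062.98; balance $19,322.09
Payment period 2: opening $19,322.09; interest $199.67 → $19,521.76; payment $4,305.22; balance $15,216.54
Payment period 3: opening $15,216.54; interest $199.67 → $15,416.21; payment $5,547.46; balance $9,868.75
Payment period 4: opening $9,868.75; interest $199.67 → $10,068.42; payment $6,789.70; balance $3,278.72
Payment period 5: opening $3,278.72; interest $199.67 → $3,478.39; payment $3,478.39; balance $0.00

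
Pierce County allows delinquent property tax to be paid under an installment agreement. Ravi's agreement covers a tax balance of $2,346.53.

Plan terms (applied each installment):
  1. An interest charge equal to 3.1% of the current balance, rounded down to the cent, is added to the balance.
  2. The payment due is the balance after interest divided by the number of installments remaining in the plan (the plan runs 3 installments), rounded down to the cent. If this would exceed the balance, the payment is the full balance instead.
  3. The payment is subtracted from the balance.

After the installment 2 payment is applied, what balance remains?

Installment 1: opening $2,346.53; interest $72.74 → $2,419.27; payment $806.42; balance $1,612.85
Installment 2: opening $1,612.85; interest $49.99 → $1,662.84; payment $831.42; balance $831.42

$831.42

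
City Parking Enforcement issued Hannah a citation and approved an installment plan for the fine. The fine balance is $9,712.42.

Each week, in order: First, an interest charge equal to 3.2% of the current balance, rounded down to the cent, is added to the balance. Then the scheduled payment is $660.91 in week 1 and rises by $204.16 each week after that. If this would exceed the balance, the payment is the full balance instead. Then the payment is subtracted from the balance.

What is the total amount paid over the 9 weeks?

Week 1: opening $9,712.42; interest $310.79 → $10,023.21; payment $660.91; balance $9,362.30
Week 2: opening $9,362.30; interest $299.59 → $9,661.89; payment $865.07; balance $8,796.82
Week 3: opening $8,796.82; interest $281.49 → $9,078.31; payment $1,069.23; balance $8,009.08
Week 4: opening $8,009.08; interest $256.29 → $8,265.37; payment $1,273.39; balance $6,991.98
Week 5: opening $6,991.98; interest $223.74 → $7,215.72; payment $1,477.55; balance $5,738.17
Week 6: opening $5,738.17; interest $183.62 → $5,921.79; payment $1,681.71; balance $4,240.08
Week 7: opening $4,240.08; interest $135.68 → $4,375.76; payment $1,885.87; balance $2,489.89
Week 8: opening $2,489.89; interest $79.67 → $2,569.56; payment $2,090.03; balance $479.53
Week 9: opening $479.53; interest $15.34 → $494.87; payment $494.87; balance $0.00
Total paid: $11,498.63

$11,498.63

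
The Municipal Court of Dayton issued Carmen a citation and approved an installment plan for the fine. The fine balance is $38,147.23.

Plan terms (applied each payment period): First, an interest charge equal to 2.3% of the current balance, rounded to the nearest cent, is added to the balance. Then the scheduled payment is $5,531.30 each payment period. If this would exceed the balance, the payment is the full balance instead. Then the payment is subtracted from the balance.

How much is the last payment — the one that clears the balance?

$3,308.20

Payment period 1: $38,147.23 +$877.39 interest = $39,024.62; pay $5,531.30 → $33,493.32
Payment period 2: $33,493.32 +$770.35 interest = $34,263.67; pay $5,531.30 → $28,732.37
Payment period 3: $28,732.37 +$660.84 interest = $29,393.21; pay $5,531.30 → $23,861.91
Payment period 4: $23,861.91 +$548.82 interest = $24,410.73; pay $5,531.30 → $18,879.43
Payment period 5: $18,879.43 +$434.23 interest = $19,313.66; pay $5,531.30 → $13,782.36
Payment period 6: $13,782.36 +$316.99 interest = $14,099.35; pay $5,531.30 → $8,568.05
Payment period 7: $8,568.05 +$197.07 interest = $8,765.12; pay $5,531.30 → $3,233.82
Payment period 8: $3,233.82 +$74.38 interest = $3,308.20; pay $3,308.20 → $0.00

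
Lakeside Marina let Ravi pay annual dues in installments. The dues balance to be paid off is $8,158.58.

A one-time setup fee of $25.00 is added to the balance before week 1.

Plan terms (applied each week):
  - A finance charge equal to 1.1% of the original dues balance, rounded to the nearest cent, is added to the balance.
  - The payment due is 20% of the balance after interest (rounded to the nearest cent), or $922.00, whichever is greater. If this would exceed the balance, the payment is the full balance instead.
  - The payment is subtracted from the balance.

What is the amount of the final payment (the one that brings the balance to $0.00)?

$293.61

Week 1: $8,183.58 +$89.74 interest = $8,273.32; pay $1,654.66 → $6,618.66
Week 2: $6,618.66 +$89.74 interest = $6,708.40; pay $1,341.68 → $5,366.72
Week 3: $5,366.72 +$89.74 interest = $5,456.46; pay $1,091.29 → $4,365.17
Week 4: $4,365.17 +$89.74 interest = $4,454.91; pay $922.00 → $3,532.91
Week 5: $3,532.91 +$89.74 interest = $3,622.65; pay $922.00 → $2,700.65
Week 6: $2,700.65 +$89.74 interest = $2,790.39; pay $922.00 → $1,868.39
Week 7: $1,868.39 +$89.74 interest = $1,958.13; pay $922.00 → $1,036.13
Week 8: $1,036.13 +$89.74 interest = $1,125.87; pay $922.00 → $203.87
Week 9: $203.87 +$89.74 interest = $293.61; pay $293.61 → $0.00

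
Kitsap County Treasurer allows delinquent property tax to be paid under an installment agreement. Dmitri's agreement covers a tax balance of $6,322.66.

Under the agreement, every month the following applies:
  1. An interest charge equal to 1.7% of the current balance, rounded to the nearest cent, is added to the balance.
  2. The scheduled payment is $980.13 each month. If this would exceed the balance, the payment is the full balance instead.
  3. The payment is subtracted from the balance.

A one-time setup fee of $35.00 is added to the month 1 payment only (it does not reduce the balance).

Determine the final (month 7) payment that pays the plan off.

Month 1: opening $6,322.66; interest $107.49 → $6,430.15; payment $980.13 (+ $35.00 fee); balance $5,450.02
Month 2: opening $5,450.02; interest $92.65 → $5,542.67; payment $980.13; balance $4,562.54
Month 3: opening $4,562.54; interest $77.56 → $4,640.10; payment $980.13; balance $3,659.97
Month 4: opening $3,659.97; interest $62.22 → $3,722.19; payment $980.13; balance $2,742.06
Month 5: opening $2,742.06; interest $46.62 → $2,788.68; payment $980.13; balance $1,808.55
Month 6: opening $1,808.55; interest $30.75 → $1,839.30; payment $980.13; balance $859.17
Month 7: opening $859.17; interest $14.61 → $873.78; payment $873.78; balance $0.00

$873.78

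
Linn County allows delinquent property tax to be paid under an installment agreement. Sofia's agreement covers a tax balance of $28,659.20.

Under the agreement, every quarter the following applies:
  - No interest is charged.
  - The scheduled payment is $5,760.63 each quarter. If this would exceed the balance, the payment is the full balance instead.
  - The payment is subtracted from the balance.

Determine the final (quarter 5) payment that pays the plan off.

Quarter 1: $28,659.20 − $5,760.63 → $22,898.57
Quarter 2: $22,898.57 − $5,760.63 → $17,137.94
Quarter 3: $17,137.94 − $5,760.63 → $11,377.31
Quarter 4: $11,377.31 − $5,760.63 → $5,616.68
Quarter 5: $5,616.68 − $5,616.68 → $0.00

$5,616.68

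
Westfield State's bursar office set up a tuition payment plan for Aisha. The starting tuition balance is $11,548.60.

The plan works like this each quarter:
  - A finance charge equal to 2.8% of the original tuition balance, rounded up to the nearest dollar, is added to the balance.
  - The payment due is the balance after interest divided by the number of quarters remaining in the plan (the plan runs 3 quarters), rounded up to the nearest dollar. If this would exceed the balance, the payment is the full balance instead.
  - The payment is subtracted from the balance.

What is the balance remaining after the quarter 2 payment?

Quarter 1: opening $11,548.60; interest $324.00 → $11,872.60; payment $3,958.00; balance $7,914.60
Quarter 2: opening $7,914.60; interest $324.00 → $8,238.60; payment $4,120.00; balance $4,118.60

$4,118.60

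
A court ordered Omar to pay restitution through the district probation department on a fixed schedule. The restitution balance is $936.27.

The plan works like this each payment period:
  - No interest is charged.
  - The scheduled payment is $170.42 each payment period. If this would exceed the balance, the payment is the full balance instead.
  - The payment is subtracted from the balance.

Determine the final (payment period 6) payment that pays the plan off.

Payment period 1: opening $936.27; payment $170.42; balance $765.85
Payment period 2: opening $765.85; payment $170.42; balance $595.43
Payment period 3: opening $595.43; payment $170.42; balance $425.01
Payment period 4: opening $425.01; payment $170.42; balance $254.59
Payment period 5: opening $254.59; payment $170.42; balance $84.17
Payment period 6: opening $84.17; payment $84.17; balance $0.00

$84.17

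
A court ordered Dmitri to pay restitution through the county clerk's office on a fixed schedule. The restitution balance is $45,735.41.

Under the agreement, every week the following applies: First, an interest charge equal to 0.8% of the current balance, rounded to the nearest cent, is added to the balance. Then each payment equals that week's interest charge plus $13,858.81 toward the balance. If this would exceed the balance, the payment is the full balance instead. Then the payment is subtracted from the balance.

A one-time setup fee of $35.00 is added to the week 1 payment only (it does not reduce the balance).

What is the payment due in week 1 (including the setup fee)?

$14,259.69

Week 1: opening $45,735.41; interest $365.88 → $46,101.29; payment $14,224.69 (+ $35.00 fee); balance $31,876.60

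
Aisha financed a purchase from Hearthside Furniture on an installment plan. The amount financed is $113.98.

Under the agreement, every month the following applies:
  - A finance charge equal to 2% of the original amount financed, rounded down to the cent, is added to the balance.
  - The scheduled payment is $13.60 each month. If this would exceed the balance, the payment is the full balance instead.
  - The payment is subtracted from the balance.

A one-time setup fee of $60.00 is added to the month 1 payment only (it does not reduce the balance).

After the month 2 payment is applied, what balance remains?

# | Opening | Interest | Payment | Fee | End bal
1 | $113.98 | $2.27 | $13.60 | $60.00 | $102.65
2 | $102.65 | $2.27 | $13.60 | — | $91.32

$91.32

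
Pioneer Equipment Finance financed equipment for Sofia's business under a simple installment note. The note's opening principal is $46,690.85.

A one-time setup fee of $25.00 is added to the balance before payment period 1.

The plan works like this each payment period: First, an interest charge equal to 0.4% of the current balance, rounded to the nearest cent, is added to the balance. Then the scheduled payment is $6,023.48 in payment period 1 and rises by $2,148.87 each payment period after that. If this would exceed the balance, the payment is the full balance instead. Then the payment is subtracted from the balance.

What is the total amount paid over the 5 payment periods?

Payment period 1: opening $46,715.85; interest $186.86 → $46,902.71; payment $6,023.48; balance $40,879.23
Payment period 2: opening $40,879.23; interest $163.52 → $41,042.75; payment $8,172.35; balance $32,870.40
Payment period 3: opening $32,870.40; interest $131.48 → $33,001.88; payment $10,321.22; balance $22,680.66
Payment period 4: opening $22,680.66; interest $90.72 → $22,771.38; payment $12,470.09; balance $10,301.29
Payment period 5: opening $10,301.29; interest $41.21 → $10,342.50; payment $10,342.50; balance $0.00
Total paid: $47,329.64

$47,329.64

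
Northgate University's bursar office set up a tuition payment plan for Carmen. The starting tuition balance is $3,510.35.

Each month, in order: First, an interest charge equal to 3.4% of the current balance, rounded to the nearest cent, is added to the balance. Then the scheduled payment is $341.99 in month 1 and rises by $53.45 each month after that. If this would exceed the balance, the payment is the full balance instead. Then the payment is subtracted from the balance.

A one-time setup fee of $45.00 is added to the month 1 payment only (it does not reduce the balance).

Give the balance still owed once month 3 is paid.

$2,657.30

# | Opening | Interest | Payment | Fee | End bal
1 | $3,510.35 | $119.35 | $341.99 | $45.00 | $3,287.71
2 | $3,287.71 | $111.78 | $395.44 | — | $3,004.05
3 | $3,004.05 | $102.14 | $448.89 | — | $2,657.30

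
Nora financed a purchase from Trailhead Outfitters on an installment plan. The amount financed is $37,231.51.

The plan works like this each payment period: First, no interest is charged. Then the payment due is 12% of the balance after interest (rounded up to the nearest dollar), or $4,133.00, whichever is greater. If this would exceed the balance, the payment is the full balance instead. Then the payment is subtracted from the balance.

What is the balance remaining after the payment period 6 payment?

Payment period 1: $37,231.51 − $4,468.00 → $32,763.51
Payment period 2: $32,763.51 − $4,133.00 → $28,630.51
Payment period 3: $28,630.51 − $4,133.00 → $24,497.51
Payment period 4: $24,497.51 − $4,133.00 → $20,364.51
Payment period 5: $20,364.51 − $4,133.00 → $16,231.51
Payment period 6: $16,231.51 − $4,133.00 → $12,098.51

$12,098.51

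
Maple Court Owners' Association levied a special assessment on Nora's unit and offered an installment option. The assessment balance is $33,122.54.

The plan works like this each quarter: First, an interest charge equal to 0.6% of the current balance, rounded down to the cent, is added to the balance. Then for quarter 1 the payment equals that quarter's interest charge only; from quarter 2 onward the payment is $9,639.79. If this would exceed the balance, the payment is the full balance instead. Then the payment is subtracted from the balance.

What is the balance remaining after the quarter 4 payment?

$4,629.08

Quarter 1: opening $33,122.54; interest $198.73 → $33,321.27; payment $198.73; balance $33,122.54
Quarter 2: opening $33,122.54; interest $198.73 → $33,321.27; payment $9,639.79; balance $23,681.48
Quarter 3: opening $23,681.48; interest $142.08 → $23,823.56; payment $9,639.79; balance $14,183.77
Quarter 4: opening $14,183.77; interest $85.10 → $14,268.87; payment $9,639.79; balance $4,629.08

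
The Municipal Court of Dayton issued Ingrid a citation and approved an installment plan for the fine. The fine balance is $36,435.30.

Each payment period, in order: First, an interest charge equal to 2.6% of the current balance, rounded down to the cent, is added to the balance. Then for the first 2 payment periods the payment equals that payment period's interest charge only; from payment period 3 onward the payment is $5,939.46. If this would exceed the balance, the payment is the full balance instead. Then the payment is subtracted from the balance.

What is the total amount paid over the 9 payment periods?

# | Opening | Interest | Payment | End bal
1 | $36,435.30 | $947.31 | $947.31 | $36,435.30
2 | $36,435.30 | $947.31 | $947.31 | $36,435.30
3 | $36,435.30 | $947.31 | $5,939.46 | $31,443.15
4 | $31,443.15 | $817.52 | $5,939.46 | $26,321.21
5 | $26,321.21 | $684.35 | $5,939.46 | $21,066.10
6 | $21,066.10 | $547.71 | $5,939.46 | $15,674.35
7 | $15,674.35 | $407.53 | $5,939.46 | $10,142.42
8 | $10,142.42 | $263.70 | $5,939.46 | $4,466.66
9 | $4,466.66 | $116.13 | $4,582.79 | $0.00
Total paid: $42,114.17

$42,114.17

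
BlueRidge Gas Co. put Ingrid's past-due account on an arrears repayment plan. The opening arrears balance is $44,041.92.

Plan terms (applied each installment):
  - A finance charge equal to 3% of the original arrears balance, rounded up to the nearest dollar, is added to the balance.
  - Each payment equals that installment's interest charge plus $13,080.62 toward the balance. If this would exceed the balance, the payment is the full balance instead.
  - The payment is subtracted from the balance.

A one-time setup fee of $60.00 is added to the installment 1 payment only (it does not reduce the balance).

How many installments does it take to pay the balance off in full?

# | Opening | Interest | Payment | Fee | End bal
1 | $44,041.92 | $1,322.00 | $14,402.62 | $60.00 | $30,961.30
2 | $30,961.30 | $1,322.00 | $14,402.62 | — | $17,880.68
3 | $17,880.68 | $1,322.00 | $14,402.62 | — | $4,800.06
4 | $4,800.06 | $1,322.00 | $6,122.06 | — | $0.00
Balance reaches $0.00 in installment 4.

4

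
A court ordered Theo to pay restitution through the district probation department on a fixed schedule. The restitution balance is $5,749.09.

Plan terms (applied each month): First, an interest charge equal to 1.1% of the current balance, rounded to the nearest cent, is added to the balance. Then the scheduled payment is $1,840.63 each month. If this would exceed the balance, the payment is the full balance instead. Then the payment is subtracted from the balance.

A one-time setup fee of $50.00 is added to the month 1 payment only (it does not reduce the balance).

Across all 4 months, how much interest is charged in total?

$134.79

Month 1: opening $5,749.09; interest $63.24 → $5,812.33; payment $1,840.63 (+ $50.00 fee); balance $3,971.70
Month 2: opening $3,971.70; interest $43.69 → $4,015.39; payment $1,840.63; balance $2,174.76
Month 3: opening $2,174.76; interest $23.92 → $2,198.68; payment $1,840.63; balance $358.05
Month 4: opening $358.05; interest $3.94 → $361.99; payment $361.99; balance $0.00
Total interest: $63.24 + $43.69 + $23.92 + $3.94 = $134.79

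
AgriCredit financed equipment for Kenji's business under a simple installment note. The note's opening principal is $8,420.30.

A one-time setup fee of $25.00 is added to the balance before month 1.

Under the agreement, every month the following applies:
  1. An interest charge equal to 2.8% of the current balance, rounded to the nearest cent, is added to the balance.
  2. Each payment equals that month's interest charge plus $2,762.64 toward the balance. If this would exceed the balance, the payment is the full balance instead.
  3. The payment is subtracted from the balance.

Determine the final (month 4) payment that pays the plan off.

$161.79

# | Opening | Interest | Payment | End bal
1 | $8,445.30 | $236.47 | $2,999.11 | $5,682.66
2 | $5,682.66 | $159.11 | $2,921.75 | $2,920.02
3 | $2,920.02 | $81.76 | $2,844.40 | $157.38
4 | $157.38 | $4.41 | $161.79 | $0.00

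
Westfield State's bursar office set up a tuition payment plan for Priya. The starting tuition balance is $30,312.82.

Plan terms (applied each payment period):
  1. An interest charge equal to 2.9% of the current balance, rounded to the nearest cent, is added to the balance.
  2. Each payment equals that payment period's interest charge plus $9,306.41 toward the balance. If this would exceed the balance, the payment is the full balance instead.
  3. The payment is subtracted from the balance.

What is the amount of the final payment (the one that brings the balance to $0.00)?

Payment period 1: $30,312.82 +$879.07 interest = $31,191.89; pay $10,185.48 → $21,006.41
Payment period 2: $21,006.41 +$609.19 interest = $21,615.60; pay $9,915.60 → $11,700.00
Payment period 3: $11,700.00 +$339.30 interest = $12,039.30; pay $9,645.71 → $2,393.59
Payment period 4: $2,393.59 +$69.41 interest = $2,463.00; pay $2,463.00 → $0.00

$2,463.00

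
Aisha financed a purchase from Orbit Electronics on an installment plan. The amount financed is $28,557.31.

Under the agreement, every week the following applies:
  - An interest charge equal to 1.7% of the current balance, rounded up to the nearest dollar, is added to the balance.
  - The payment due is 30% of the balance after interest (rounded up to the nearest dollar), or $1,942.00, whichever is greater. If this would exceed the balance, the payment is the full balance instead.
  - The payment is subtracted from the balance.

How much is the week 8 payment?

$1,510.31

# | Opening | Interest | Payment | End bal
1 | $28,557.31 | $486.00 | $8,713.00 | $20,330.31
2 | $20,330.31 | $346.00 | $6,203.00 | $14,473.31
3 | $14,473.31 | $247.00 | $4,417.00 | $10,303.31
4 | $10,303.31 | $176.00 | $3,144.00 | $7,335.31
5 | $7,335.31 | $125.00 | $2,239.00 | $5,221.31
6 | $5,221.31 | $89.00 | $1,942.00 | $3,368.31
7 | $3,368.31 | $58.00 | $1,942.00 | $1,484.31
8 | $1,484.31 | $26.00 | $1,510.31 | $0.00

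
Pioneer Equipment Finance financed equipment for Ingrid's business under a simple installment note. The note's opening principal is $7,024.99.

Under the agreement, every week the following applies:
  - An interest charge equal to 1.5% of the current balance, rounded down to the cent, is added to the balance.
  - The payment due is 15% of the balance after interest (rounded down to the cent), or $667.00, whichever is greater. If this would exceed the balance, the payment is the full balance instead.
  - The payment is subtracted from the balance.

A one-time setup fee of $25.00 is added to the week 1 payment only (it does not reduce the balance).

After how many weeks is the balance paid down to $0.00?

Week 1: opening $7,024.99; interest $105.37 → $7,130.36; payment $1,069.55 (+ $25.00 fee); balance $6,060.81
Week 2: opening $6,060.81; interest $90.91 → $6,151.72; payment $922.75; balance $5,228.97
Week 3: opening $5,228.97; interest $78.43 → $5,307.40; payment $796.11; balance $4,511.29
Week 4: opening $4,511.29; interest $67.66 → $4,578.95; payment $686.84; balance $3,892.11
Week 5: opening $3,892.11; interest $58.38 → $3,950.49; payment $667.00; balance $3,283.49
Week 6: opening $3,283.49; interest $49.25 → $3,332.74; payment $667.00; balance $2,665.74
Week 7: opening $2,665.74; interest $39.98 → $2,705.72; payment $667.00; balance $2,038.72
Week 8: opening $2,038.72; interest $30.58 → $2,069.30; payment $667.00; balance $1,402.30
Week 9: opening $1,402.30; interest $21.03 → $1,423.33; payment $667.00; balance $756.33
Week 10: opening $756.33; interest $11.34 → $767.67; payment $667.00; balance $100.67
Week 11: opening $100.67; interest $1.51 → $102.18; payment $102.18; balance $0.00
Balance reaches $0.00 in week 11.

11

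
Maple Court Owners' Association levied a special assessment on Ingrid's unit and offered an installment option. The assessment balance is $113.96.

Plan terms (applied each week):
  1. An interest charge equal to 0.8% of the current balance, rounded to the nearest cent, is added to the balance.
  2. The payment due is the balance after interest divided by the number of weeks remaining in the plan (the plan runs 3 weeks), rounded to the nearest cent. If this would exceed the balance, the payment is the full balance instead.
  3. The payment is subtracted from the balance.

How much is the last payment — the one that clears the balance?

$38.90

Week 1: opening $113.96; interest $0.91 → $114.87; payment $38.29; balance $76.58
Week 2: opening $76.58; interest $0.61 → $77.19; payment $38.60; balance $38.59
Week 3: opening $38.59; interest $0.31 → $38.90; payment $38.90; balance $0.00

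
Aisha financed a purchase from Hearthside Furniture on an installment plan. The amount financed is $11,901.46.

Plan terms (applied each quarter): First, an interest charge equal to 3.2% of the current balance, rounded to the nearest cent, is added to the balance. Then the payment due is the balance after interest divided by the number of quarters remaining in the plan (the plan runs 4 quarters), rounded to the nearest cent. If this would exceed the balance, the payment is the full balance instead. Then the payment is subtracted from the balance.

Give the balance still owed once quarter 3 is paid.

# | Opening | Interest | Payment | End bal
1 | $11,901.46 | $380.85 | $3,070.58 | $9,211.73
2 | $9,211.73 | $294.78 | $3,168.84 | $6,337.67
3 | $6,337.67 | $202.81 | $3,270.24 | $3,270.24

$3,270.24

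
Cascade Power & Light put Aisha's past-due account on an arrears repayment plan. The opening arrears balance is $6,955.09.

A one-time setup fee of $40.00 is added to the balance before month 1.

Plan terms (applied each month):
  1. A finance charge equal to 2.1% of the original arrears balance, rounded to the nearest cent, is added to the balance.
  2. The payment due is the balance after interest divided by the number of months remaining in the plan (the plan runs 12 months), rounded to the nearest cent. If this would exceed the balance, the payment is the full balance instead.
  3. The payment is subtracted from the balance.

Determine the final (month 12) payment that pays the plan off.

$1,036.17

Month 1: $6,995.09 +$146.06 interest = $7,141.15; pay $595.10 → $6,546.05
Month 2: $6,546.05 +$146.06 interest = $6,692.11; pay $608.37 → $6,083.74
Month 3: $6,083.74 +$146.06 interest = $6,229.80; pay $622.98 → $5,606.82
Month 4: $5,606.82 +$146.06 interest = $5,752.88; pay $639.21 → $5,113.67
Month 5: $5,113.67 +$146.06 interest = $5,259.73; pay $657.47 → $4,602.26
Month 6: $4,602.26 +$146.06 interest = $4,748.32; pay $678.33 → $4,069.99
Month 7: $4,069.99 +$146.06 interest = $4,216.05; pay $702.68 → $3,513.37
Month 8: $3,513.37 +$146.06 interest = $3,659.43; pay $731.89 → $2,927.54
Month 9: $2,927.54 +$146.06 interest = $3,073.60; pay $768.40 → $2,305.20
Month 10: $2,305.20 +$146.06 interest = $2,451.26; pay $817.09 → $1,634.17
Month 11: $1,634.17 +$146.06 interest = $1,780.23; pay $890.12 → $890.11
Month 12: $890.11 +$146.06 interest = $1,036.17; pay $1,036.17 → $0.00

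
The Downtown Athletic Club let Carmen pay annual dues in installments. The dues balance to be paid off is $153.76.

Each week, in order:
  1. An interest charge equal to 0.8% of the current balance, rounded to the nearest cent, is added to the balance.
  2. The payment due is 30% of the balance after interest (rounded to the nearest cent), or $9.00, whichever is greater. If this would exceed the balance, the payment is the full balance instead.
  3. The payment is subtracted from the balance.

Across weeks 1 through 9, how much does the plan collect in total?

Week 1: opening $153.76; interest $1.23 → $154.99; payment $46.50; balance $108.49
Week 2: opening $108.49; interest $0.87 → $109.36; payment $32.81; balance $76.55
Week 3: opening $76.55; interest $0.61 → $77.16; payment $23.15; balance $54.01
Week 4: opening $54.01; interest $0.43 → $54.44; payment $16.33; balance $38.11
Week 5: opening $38.11; interest $0.30 → $38.41; payment $11.52; balance $26.89
Week 6: opening $26.89; interest $0.22 → $27.11; payment $9.00; balance $18.11
Week 7: opening $18.11; interest $0.14 → $18.25; payment $9.00; balance $9.25
Week 8: opening $9.25; interest $0.07 → $9.32; payment $9.00; balance $0.32
Week 9: opening $0.32; interest $0.00 → $0.32; payment $0.32; balance $0.00
Total paid: $157.63

$157.63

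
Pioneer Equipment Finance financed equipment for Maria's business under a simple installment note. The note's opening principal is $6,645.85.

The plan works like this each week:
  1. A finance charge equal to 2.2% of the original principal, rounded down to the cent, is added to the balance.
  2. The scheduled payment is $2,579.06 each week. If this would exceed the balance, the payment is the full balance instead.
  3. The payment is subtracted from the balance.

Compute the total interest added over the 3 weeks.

$438.60

# | Opening | Interest | Payment | End bal
1 | $6,645.85 | $146.20 | $2,579.06 | $4,212.99
2 | $4,212.99 | $146.20 | $2,579.06 | $1,780.13
3 | $1,780.13 | $146.20 | $1,926.33 | $0.00
Total interest: $146.20 + $146.20 + $146.20 = $438.60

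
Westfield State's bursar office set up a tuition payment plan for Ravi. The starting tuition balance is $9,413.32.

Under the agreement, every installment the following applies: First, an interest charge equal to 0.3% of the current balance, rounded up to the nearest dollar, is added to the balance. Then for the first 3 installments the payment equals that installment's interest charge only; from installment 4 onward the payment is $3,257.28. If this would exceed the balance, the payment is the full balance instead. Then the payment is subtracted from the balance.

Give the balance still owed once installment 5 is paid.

Installment 1: opening $9,413.32; interest $29.00 → $9,442.32; payment $29.00; balance $9,413.32
Installment 2: opening $9,413.32; interest $29.00 → $9,442.32; payment $29.00; balance $9,413.32
Installment 3: opening $9,413.32; interest $29.00 → $9,442.32; payment $29.00; balance $9,413.32
Installment 4: opening $9,413.32; interest $29.00 → $9,442.32; payment $3,257.28; balance $6,185.04
Installment 5: opening $6,185.04; interest $19.00 → $6,204.04; payment $3,257.28; balance $2,946.76

$2,946.76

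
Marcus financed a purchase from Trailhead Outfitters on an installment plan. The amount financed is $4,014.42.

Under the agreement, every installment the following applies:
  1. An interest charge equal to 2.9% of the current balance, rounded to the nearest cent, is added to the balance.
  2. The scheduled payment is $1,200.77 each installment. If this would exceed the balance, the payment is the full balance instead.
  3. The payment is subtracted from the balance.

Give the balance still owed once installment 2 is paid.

# | Opening | Interest | Payment | End bal
1 | $4,014.42 | $116.42 | $1,200.77 | $2,930.07
2 | $2,930.07 | $84.97 | $1,200.77 | $1,814.27

$1,814.27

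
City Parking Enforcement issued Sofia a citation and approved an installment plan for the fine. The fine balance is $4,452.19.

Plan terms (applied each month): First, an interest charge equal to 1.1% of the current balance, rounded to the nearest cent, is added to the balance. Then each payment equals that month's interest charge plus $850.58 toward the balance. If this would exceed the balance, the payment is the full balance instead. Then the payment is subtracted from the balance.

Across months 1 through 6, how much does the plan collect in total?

$4,605.68

# | Opening | Interest | Payment | End bal
1 | $4,452.19 | $48.97 | $899.55 | $3,601.61
2 | $3,601.61 | $39.62 | $890.20 | $2,751.03
3 | $2,751.03 | $30.26 | $880.84 | $1,900.45
4 | $1,900.45 | $20.90 | $871.48 | $1,049.87
5 | $1,049.87 | $11.55 | $862.13 | $199.29
6 | $199.29 | $2.19 | $201.48 | $0.00
Total paid: $4,605.68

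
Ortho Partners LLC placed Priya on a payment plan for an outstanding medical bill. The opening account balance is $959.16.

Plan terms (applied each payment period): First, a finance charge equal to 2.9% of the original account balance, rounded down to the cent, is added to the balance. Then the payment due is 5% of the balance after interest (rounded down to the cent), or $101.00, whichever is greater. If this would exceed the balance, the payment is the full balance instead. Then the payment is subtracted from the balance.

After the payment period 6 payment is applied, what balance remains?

$520.02

Payment period 1: opening $959.16; interest $27.81 → $986.97; payment $101.00; balance $885.97
Payment period 2: opening $885.97; interest $27.81 → $913.78; payment $101.00; balance $812.78
Payment period 3: opening $812.78; interest $27.81 → $840.59; payment $101.00; balance $739.59
Payment period 4: opening $739.59; interest $27.81 → $767.40; payment $101.00; balance $666.40
Payment period 5: opening $666.40; interest $27.81 → $694.21; payment $101.00; balance $593.21
Payment period 6: opening $593.21; interest $27.81 → $621.02; payment $101.00; balance $520.02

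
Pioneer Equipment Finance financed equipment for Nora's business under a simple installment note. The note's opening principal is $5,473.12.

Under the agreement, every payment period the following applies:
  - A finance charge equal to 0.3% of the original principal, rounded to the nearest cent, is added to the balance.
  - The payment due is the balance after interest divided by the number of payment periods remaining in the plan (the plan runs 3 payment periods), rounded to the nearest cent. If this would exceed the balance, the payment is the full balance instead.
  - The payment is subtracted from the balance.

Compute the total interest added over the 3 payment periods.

$49.26

Payment period 1: opening $5,473.12; interest $16.42 → $5,489.54; payment $1,829.85; balance $3,659.69
Payment period 2: opening $3,659.69; interest $16.42 → $3,676.11; payment $1,838.06; balance $1,838.05
Payment period 3: opening $1,838.05; interest $16.42 → $1,854.47; payment $1,854.47; balance $0.00
Total interest: $16.42 + $16.42 + $16.42 = $49.26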